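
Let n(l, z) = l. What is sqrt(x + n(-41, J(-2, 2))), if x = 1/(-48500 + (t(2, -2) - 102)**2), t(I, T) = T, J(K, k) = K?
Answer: I*sqrt(14555868945)/18842 ≈ 6.4031*I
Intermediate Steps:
x = -1/37684 (x = 1/(-48500 + (-2 - 102)**2) = 1/(-48500 + (-104)**2) = 1/(-48500 + 10816) = 1/(-37684) = -1/37684 ≈ -2.6536e-5)
sqrt(x + n(-41, J(-2, 2))) = sqrt(-1/37684 - 41) = sqrt(-1545045/37684) = I*sqrt(14555868945)/18842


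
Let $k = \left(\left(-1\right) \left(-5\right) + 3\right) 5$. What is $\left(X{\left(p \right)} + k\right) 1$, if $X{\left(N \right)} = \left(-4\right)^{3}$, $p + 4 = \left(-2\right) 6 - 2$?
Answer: $-24$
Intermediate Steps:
$p = -18$ ($p = -4 - 14 = -18$)
$k = 40$ ($k = \left(5 + 3\right) 5 = 8 \cdot 5 = 40$)
$X{\left(N \right)} = -64$
$\left(X{\left(p \right)} + k\right) 1 = \left(-64 + 40\right) 1 = \left(-24\right) 1 = -24$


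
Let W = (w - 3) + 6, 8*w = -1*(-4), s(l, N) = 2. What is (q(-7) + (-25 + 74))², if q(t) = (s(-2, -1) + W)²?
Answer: 100489/16 ≈ 6280.6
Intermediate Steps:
w = ½ (w = (-1*(-4))/8 = (⅛)*4 = ½ ≈ 0.50000)
W = 7/2 (W = (½ - 3) + 6 = -5/2 + 6 = 7/2 ≈ 3.5000)
q(t) = 121/4 (q(t) = (2 + 7/2)² = (11/2)² = 121/4)
(q(-7) + (-25 + 74))² = (121/4 + (-25 + 74))² = (121/4 + 49)² = (317/4)² = 100489/16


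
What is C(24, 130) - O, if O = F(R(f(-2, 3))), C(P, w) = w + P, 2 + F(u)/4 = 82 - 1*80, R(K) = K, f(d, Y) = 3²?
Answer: 154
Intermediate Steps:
f(d, Y) = 9
F(u) = 0 (F(u) = -8 + 4*(82 - 1*80) = -8 + 4*(82 - 80) = -8 + 4*2 = -8 + 8 = 0)
C(P, w) = P + w
O = 0
C(24, 130) - O = (24 + 130) - 1*0 = 154 + 0 = 154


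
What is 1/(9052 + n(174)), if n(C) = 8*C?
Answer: 1/10444 ≈ 9.5749e-5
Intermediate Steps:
1/(9052 + n(174)) = 1/(9052 + 8*174) = 1/(9052 + 1392) = 1/10444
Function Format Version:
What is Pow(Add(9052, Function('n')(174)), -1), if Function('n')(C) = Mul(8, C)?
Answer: Rational(1, 10444) ≈ 9.5749e-5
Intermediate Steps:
Pow(Add(9052, Function('n')(174)), -1) = Pow(Add(9052, Mul(8, 174)), -1) = Pow(Add(9052, 1392), -1) = Pow(10444, -1) = Rational(1, 10444)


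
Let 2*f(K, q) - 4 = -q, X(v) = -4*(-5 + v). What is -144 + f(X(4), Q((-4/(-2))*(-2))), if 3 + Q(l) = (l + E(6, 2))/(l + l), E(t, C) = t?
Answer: -1123/8 ≈ -140.38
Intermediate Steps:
Q(l) = -3 + (6 + l)/(2*l) (Q(l) = -3 + (l + 6)/(l + l) = -3 + (6 + l)/((2*l)) = -3 + (6 + l)*(1/(2*l)) = -3 + (6 + l)/(2*l))
X(v) = 20 - 4*v
f(K, q) = 2 - q/2 (f(K, q) = 2 + (-q)/2 = 2 - q/2)
-144 + f(X(4), Q((-4/(-2))*(-2))) = -144 + (2 - (-5/2 + 3/(((-4/(-2))*(-2))))/2) = -144 + (2 - (-5/2 + 3/((-1/2*(-4)*(-2))))/2) = -144 + (2 - (-5/2 + 3/((2*(-2))))/2) = -144 + (2 - (-5/2 + 3/(-4))/2) = -144 + (2 - (-5/2 + 3*(-1/4))/2) = -144 + (2 - (-5/2 - 3/4)/2) = -144 + (2 - 1/2*(-13/4)) = -144 + (2 + 13/8) = -144 + 29/8 = -1123/8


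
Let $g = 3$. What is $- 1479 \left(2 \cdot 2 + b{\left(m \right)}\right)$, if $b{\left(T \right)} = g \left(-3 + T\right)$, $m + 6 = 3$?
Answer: $20706$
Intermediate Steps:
$m = -3$ ($m = -6 + 3 = -3$)
$b{\left(T \right)} = -9 + 3 T$ ($b{\left(T \right)} = 3 \left(-3 + T\right) = -9 + 3 T$)
$- 1479 \left(2 \cdot 2 + b{\left(m \right)}\right) = - 1479 \left(2 \cdot 2 + \left(-9 + 3 \left(-3\right)\right)\right) = - 1479 \left(4 - 18\right) = \left(-1479\right) \left(-14\right) = 20706$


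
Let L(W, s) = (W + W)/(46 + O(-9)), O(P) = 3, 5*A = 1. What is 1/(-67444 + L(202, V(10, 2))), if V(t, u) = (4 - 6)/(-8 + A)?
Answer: -49/3304352 ≈ -1.4829e-5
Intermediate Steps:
A = ⅕ (A = (⅕)*1 = ⅕ ≈ 0.20000)
V(t, u) = 10/39 (V(t, u) = (4 - 6)/(-8 + ⅕) = -2/(-39/5) = -2*(-5/39) = 10/39)
L(W, s) = 2*W/49 (L(W, s) = (W + W)/(46 + 3) = (2*W)/49 = (2*W)*(1/49) = 2*W/49)
1/(-67444 + L(202, V(10, 2))) = 1/(-67444 + (2/49)*202) = 1/(-67444 + 404/49) = 1/(-3304352/49) = -49/3304352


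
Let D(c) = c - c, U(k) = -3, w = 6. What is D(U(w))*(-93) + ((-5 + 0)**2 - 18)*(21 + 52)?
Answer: 511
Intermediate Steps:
D(c) = 0
D(U(w))*(-93) + ((-5 + 0)**2 - 18)*(21 + 52) = 0*(-93) + ((-5 + 0)**2 - 18)*(21 + 52) = 0 + ((-5)**2 - 18)*73 = 0 + (25 - 18)*73 = 0 + 7*73 = 0 + 511 = 511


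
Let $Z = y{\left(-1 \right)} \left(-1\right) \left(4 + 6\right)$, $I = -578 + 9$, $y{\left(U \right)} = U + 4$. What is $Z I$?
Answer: $17070$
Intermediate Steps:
$y{\left(U \right)} = 4 + U$
$I = -569$
$Z = -30$ ($Z = \left(4 - 1\right) \left(-1\right) \left(4 + 6\right) = 3 \left(-1\right) 10 = \left(-3\right) 10 = -30$)
$Z I = \left(-30\right) \left(-569\right) = 17070$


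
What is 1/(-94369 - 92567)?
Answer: -1/186936 ≈ -5.3494e-6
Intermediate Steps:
1/(-94369 - 92567) = 1/(-186936) = -1/186936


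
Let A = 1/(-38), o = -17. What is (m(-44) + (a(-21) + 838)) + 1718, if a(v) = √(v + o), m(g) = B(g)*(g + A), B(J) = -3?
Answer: 102147/38 + I*√38 ≈ 2688.1 + 6.1644*I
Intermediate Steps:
A = -1/38 ≈ -0.026316
m(g) = 3/38 - 3*g (m(g) = -3*(g - 1/38) = -3*(-1/38 + g) = 3/38 - 3*g)
a(v) = √(-17 + v) (a(v) = √(v - 17) = √(-17 + v))
(m(-44) + (a(-21) + 838)) + 1718 = ((3/38 - 3*(-44)) + (√(-17 - 21) + 838)) + 1718 = ((3/38 + 132) + (√(-38) + 838)) + 1718 = (5019/38 + (I*√38 + 838)) + 1718 = (5019/38 + (838 + I*√38)) + 1718 = (36863/38 + I*√38) + 1718 = 102147/38 + I*√38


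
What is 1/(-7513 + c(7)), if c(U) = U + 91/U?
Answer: -1/7493 ≈ -0.00013346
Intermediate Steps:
1/(-7513 + c(7)) = 1/(-7513 + (7 + 91/7)) = 1/(-7513 + (7 + 91*(1/7))) = 1/(-7513 + (7 + 13)) = 1/(-7513 + 20) = 1/(-7493) = -1/7493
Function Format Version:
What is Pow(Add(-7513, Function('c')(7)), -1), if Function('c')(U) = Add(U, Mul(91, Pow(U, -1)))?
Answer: Rational(-1, 7493) ≈ -0.00013346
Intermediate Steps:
Pow(Add(-7513, Function('c')(7)), -1) = Pow(Add(-7513, Add(7, Mul(91, Pow(7, -1)))), -1) = Pow(Add(-7513, Add(7, Mul(91, Rational(1, 7)))), -1) = Pow(Add(-7513, Add(7, 13)), -1) = Pow(Add(-7513, 20), -1) = Pow(-7493, -1) = Rational(-1, 7493)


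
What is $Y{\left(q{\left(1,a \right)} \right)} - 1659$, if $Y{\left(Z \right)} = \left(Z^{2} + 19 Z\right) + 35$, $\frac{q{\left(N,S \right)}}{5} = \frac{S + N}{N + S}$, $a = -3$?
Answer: $-1504$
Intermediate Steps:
$q{\left(N,S \right)} = 5$ ($q{\left(N,S \right)} = 5 \frac{S + N}{N + S} = 5 \frac{N + S}{N + S} = 5 \cdot 1 = 5$)
$Y{\left(Z \right)} = 35 + Z^{2} + 19 Z$
$Y{\left(q{\left(1,a \right)} \right)} - 1659 = \left(35 + 5^{2} + 19 \cdot 5\right) - 1659 = \left(35 + 25 + 95\right) - 1659 = 155 - 1659 = -1504$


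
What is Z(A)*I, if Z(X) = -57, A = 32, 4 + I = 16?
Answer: -684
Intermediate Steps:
I = 12 (I = -4 + 16 = 12)
Z(A)*I = -57*12 = -684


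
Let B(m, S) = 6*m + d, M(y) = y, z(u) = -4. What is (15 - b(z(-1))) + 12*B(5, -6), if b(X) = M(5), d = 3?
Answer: 406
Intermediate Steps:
b(X) = 5
B(m, S) = 3 + 6*m (B(m, S) = 6*m + 3 = 3 + 6*m)
(15 - b(z(-1))) + 12*B(5, -6) = (15 - 1*5) + 12*(3 + 6*5) = (15 - 5) + 12*(3 + 30) = 10 + 12*33 = 10 + 396 = 406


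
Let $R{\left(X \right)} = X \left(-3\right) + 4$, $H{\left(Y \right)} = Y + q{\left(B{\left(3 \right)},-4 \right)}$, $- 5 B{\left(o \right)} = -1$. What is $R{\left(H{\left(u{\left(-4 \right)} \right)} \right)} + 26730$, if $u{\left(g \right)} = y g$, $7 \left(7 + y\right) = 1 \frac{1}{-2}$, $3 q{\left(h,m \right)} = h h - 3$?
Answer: $\frac{4664118}{175} \approx 26652.0$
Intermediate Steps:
$B{\left(o \right)} = \frac{1}{5}$ ($B{\left(o \right)} = \left(- \frac{1}{5}\right) \left(-1\right) = \frac{1}{5}$)
$q{\left(h,m \right)} = -1 + \frac{h^{2}}{3}$ ($q{\left(h,m \right)} = \frac{h h - 3}{3} = \frac{h^{2} - 3}{3} = \frac{-3 + h^{2}}{3} = -1 + \frac{h^{2}}{3}$)
$y = - \frac{99}{14}$ ($y = -7 + \frac{1 \frac{1}{-2}}{7} = -7 + \frac{1 \left(- \frac{1}{2}\right)}{7} = -7 + \frac{1}{7} \left(- \frac{1}{2}\right) = -7 - \frac{1}{14} = - \frac{99}{14} \approx -7.0714$)
$u{\left(g \right)} = - \frac{99 g}{14}$
$H{\left(Y \right)} = - \frac{74}{75} + Y$ ($H{\left(Y \right)} = Y - \left(1 - \frac{1}{3 \cdot 25}\right) = Y + \left(-1 + \frac{1}{3} \cdot \frac{1}{25}\right) = Y + \left(-1 + \frac{1}{75}\right) = Y - \frac{74}{75} = - \frac{74}{75} + Y$)
$R{\left(X \right)} = 4 - 3 X$ ($R{\left(X \right)} = - 3 X + 4 = 4 - 3 X$)
$R{\left(H{\left(u{\left(-4 \right)} \right)} \right)} + 26730 = \left(4 - 3 \left(- \frac{74}{75} - - \frac{198}{7}\right)\right) + 26730 = \left(4 - 3 \left(- \frac{74}{75} + \frac{198}{7}\right)\right) + 26730 = \left(4 - \frac{14332}{175}\right) + 26730 = - \frac{13632}{175} + 26730 = \frac{4664118}{175}$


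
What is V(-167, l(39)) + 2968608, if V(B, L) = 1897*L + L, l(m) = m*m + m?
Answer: 5929488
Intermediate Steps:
l(m) = m + m² (l(m) = m² + m = m + m²)
V(B, L) = 1898*L
V(-167, l(39)) + 2968608 = 1898*(39*(1 + 39)) + 2968608 = 1898*(39*40) + 2968608 = 1898*1560 + 2968608 = 2960880 + 2968608 = 5929488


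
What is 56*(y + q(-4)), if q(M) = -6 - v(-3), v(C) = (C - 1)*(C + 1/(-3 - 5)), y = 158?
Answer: 7812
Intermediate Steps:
v(C) = (-1 + C)*(-⅛ + C) (v(C) = (-1 + C)*(C + 1/(-8)) = (-1 + C)*(C - ⅛) = (-1 + C)*(-⅛ + C))
q(M) = -37/2 (q(M) = -6 - (⅛ + (-3)² - 9/8*(-3)) = -6 - (⅛ + 9 + 27/8) = -6 - 1*25/2 = -6 - 25/2 = -37/2)
56*(y + q(-4)) = 56*(158 - 37/2) = 56*(279/2) = 7812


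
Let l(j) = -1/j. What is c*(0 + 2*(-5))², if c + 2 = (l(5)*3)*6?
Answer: -560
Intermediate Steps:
c = -28/5 (c = -2 + (-1/5*3)*6 = -2 + (-1*⅕*3)*6 = -2 - ⅕*3*6 = -2 - ⅗*6 = -2 - 18/5 = -28/5 ≈ -5.6000)
c*(0 + 2*(-5))² = -28*(0 + 2*(-5))²/5 = -28*(0 - 10)²/5 = -28/5*(-10)² = -28/5*100 = -560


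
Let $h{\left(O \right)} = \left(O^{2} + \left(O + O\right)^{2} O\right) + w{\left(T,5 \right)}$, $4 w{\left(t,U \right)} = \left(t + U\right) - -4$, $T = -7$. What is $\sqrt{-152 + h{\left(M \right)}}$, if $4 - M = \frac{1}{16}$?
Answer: $\frac{\sqrt{110787}}{32} \approx 10.401$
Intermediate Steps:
$M = \frac{63}{16}$ ($M = 4 - \frac{1}{16} = \frac{63}{16} \approx 3.9375$)
$w{\left(t,U \right)} = 1 + \frac{U}{4} + \frac{t}{4}$ ($w{\left(t,U \right)} = \frac{\left(t + U\right) - -4}{4} = \frac{\left(U + t\right) + 4}{4} = \frac{4 + U + t}{4} = 1 + \frac{U}{4} + \frac{t}{4}$)
$h{\left(O \right)} = \frac{1}{2} + O^{2} + 4 O^{3}$ ($h{\left(O \right)} = \left(O^{2} + \left(O + O\right)^{2} O\right) + \left(1 + \frac{1}{4} \cdot 5 + \frac{1}{4} \left(-7\right)\right) = \left(O^{2} + \left(2 O\right)^{2} O\right) + \left(1 + \frac{5}{4} - \frac{7}{4}\right) = \left(O^{2} + 4 O^{2} O\right) + \frac{1}{2} = \left(O^{2} + 4 O^{3}\right) + \frac{1}{2} = \frac{1}{2} + O^{2} + 4 O^{3}$)
$\sqrt{-152 + h{\left(M \right)}} = \sqrt{-152 + \left(\frac{1}{2} + \left(\frac{63}{16}\right)^{2} + 4 \left(\frac{63}{16}\right)^{3}\right)} = \sqrt{-152 + \left(\frac{1}{2} + \frac{3969}{256} + 4 \cdot \frac{250047}{4096}\right)} = \sqrt{-152 + \left(\frac{1}{2} + \frac{3969}{256} + \frac{250047}{1024}\right)} = \sqrt{-152 + \frac{266435}{1024}} = \sqrt{\frac{110787}{1024}} = \frac{\sqrt{110787}}{32}$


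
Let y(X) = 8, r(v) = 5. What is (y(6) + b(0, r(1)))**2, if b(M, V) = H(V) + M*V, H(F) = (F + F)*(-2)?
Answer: 144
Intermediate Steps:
H(F) = -4*F (H(F) = (2*F)*(-2) = -4*F)
b(M, V) = -4*V + M*V
(y(6) + b(0, r(1)))**2 = (8 + 5*(-4 + 0))**2 = (8 + 5*(-4))**2 = (8 - 20)**2 = (-12)**2 = 144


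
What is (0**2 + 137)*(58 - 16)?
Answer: 5754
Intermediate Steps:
(0**2 + 137)*(58 - 16) = (0 + 137)*42 = 137*42 = 5754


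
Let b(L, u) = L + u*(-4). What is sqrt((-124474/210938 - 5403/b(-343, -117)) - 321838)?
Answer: I*sqrt(45669897216094710)/376675 ≈ 567.35*I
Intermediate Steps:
b(L, u) = L - 4*u
sqrt((-124474/210938 - 5403/b(-343, -117)) - 321838) = sqrt((-124474/210938 - 5403/(-343 - 4*(-117))) - 321838) = sqrt((-124474*1/210938 - 5403/(-343 + 468)) - 321838) = sqrt((-8891/15067 - 5403/125) - 321838) = sqrt(-82518376/1883375 - 321838) = sqrt(-606224161626/1883375) = I*sqrt(45669897216094710)/376675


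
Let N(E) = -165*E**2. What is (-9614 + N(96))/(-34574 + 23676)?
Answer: 765127/5449 ≈ 140.42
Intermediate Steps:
(-9614 + N(96))/(-34574 + 23676) = (-9614 - 165*96**2)/(-34574 + 23676) = (-9614 - 165*9216)/(-10898) = (-9614 - 1520640)*(-1/10898) = -1530254*(-1/10898) = 765127/5449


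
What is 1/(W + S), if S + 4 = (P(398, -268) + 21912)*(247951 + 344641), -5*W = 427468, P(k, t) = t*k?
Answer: -5/251117213408 ≈ -1.9911e-11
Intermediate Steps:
P(k, t) = k*t
W = -427468/5 (W = -⅕*427468 = -427468/5 ≈ -85494.)
S = -50223357188 (S = -4 + (398*(-268) + 21912)*(247951 + 344641) = -4 + (-106664 + 21912)*592592 = -4 - 84752*592592 = -4 - 50223357184 = -50223357188)
1/(W + S) = 1/(-427468/5 - 50223357188) = 1/(-251117213408/5) = -5/251117213408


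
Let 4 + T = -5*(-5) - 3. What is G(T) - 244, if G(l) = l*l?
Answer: 80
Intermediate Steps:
T = 18 (T = -4 + (-5*(-5) - 3) = -4 + (25 - 3) = -4 + 22 = 18)
G(l) = l**2
G(T) - 244 = 18**2 - 244 = 324 - 244 = 80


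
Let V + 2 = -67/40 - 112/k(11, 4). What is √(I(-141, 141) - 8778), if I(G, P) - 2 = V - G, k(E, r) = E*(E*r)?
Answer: I*√418123070/220 ≈ 92.946*I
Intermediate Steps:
k(E, r) = r*E²
V = -18907/4840 (V = -2 + (-67/40 - 112/(4*11²)) = -2 + (-67*1/40 - 112/(4*121)) = -2 + (-67/40 - 112/484) = -2 + (-67/40 - 112*1/484) = -2 + (-67/40 - 28/121) = -2 - 9227/4840 = -18907/4840 ≈ -3.9064)
I(G, P) = -9227/4840 - G (I(G, P) = 2 + (-18907/4840 - G) = -9227/4840 - G)
√(I(-141, 141) - 8778) = √((-9227/4840 - 1*(-141)) - 8778) = √((-9227/4840 + 141) - 8778) = √(673213/4840 - 8778) = √(-41812307/4840) = I*√418123070/220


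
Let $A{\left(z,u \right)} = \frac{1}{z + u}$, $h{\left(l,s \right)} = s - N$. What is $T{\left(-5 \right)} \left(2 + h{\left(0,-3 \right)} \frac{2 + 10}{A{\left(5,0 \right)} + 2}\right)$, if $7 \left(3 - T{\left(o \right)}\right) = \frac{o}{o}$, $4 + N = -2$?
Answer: $\frac{4040}{77} \approx 52.468$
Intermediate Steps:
$N = -6$ ($N = -4 - 2 = -6$)
$h{\left(l,s \right)} = 6 + s$ ($h{\left(l,s \right)} = s - -6 = s + 6 = 6 + s$)
$A{\left(z,u \right)} = \frac{1}{u + z}$
$T{\left(o \right)} = \frac{20}{7}$ ($T{\left(o \right)} = 3 - \frac{o \frac{1}{o}}{7} = 3 - \frac{1}{7} = \frac{20}{7}$)
$T{\left(-5 \right)} \left(2 + h{\left(0,-3 \right)} \frac{2 + 10}{A{\left(5,0 \right)} + 2}\right) = \frac{20 \left(2 + \left(6 - 3\right) \frac{2 + 10}{\frac{1}{0 + 5} + 2}\right)}{7} = \frac{20 \left(2 + 3 \frac{12}{\frac{1}{5} + 2}\right)}{7} = \frac{20 \left(2 + 3 \frac{12}{\frac{11}{5}}\right)}{7} = \frac{20 \left(2 + 3 \cdot 12 \cdot \frac{5}{11}\right)}{7} = \frac{20 \left(2 + 3 \cdot \frac{60}{11}\right)}{7} = \frac{20 \left(2 + \frac{180}{11}\right)}{7} = \frac{20}{7} \cdot \frac{202}{11} = \frac{4040}{77}$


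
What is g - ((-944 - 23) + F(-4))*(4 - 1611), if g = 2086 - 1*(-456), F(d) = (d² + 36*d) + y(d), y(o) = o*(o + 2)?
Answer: -1744267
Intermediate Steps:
y(o) = o*(2 + o)
F(d) = d² + 36*d + d*(2 + d) (F(d) = (d² + 36*d) + d*(2 + d) = d² + 36*d + d*(2 + d))
g = 2542 (g = 2086 + 456 = 2542)
g - ((-944 - 23) + F(-4))*(4 - 1611) = 2542 - ((-944 - 23) + 2*(-4)*(19 - 4))*(4 - 1611) = 2542 - (-967 + 2*(-4)*15)*(-1607) = 2542 - (-967 - 120)*(-1607) = 2542 - (-1087)*(-1607) = 2542 - 1*1746809 = 2542 - 1746809 = -1744267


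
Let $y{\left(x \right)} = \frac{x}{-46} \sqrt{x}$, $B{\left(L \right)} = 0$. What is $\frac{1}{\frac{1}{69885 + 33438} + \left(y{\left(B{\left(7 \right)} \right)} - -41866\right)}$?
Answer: $\frac{103323}{4325720719} \approx 2.3886 \cdot 10^{-5}$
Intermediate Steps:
$y{\left(x \right)} = - \frac{x^{\frac{3}{2}}}{46}$ ($y{\left(x \right)} = x \left(- \frac{1}{46}\right) \sqrt{x} = - \frac{x}{46} \sqrt{x} = - \frac{x^{\frac{3}{2}}}{46}$)
$\frac{1}{\frac{1}{69885 + 33438} + \left(y{\left(B{\left(7 \right)} \right)} - -41866\right)} = \frac{1}{\frac{1}{69885 + 33438} - \left(-41866 + \frac{0^{\frac{3}{2}}}{46}\right)} = \frac{1}{\frac{1}{103323} + \left(\left(- \frac{1}{46}\right) 0 + 41866\right)} = \frac{1}{\frac{1}{103323} + \left(0 + 41866\right)} = \frac{1}{\frac{1}{103323} + 41866} = \frac{1}{\frac{4325720719}{103323}} = \frac{103323}{4325720719}$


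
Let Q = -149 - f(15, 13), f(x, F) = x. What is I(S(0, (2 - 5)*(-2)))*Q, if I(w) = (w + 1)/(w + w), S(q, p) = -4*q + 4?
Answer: -205/2 ≈ -102.50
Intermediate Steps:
S(q, p) = 4 - 4*q
I(w) = (1 + w)/(2*w) (I(w) = (1 + w)/((2*w)) = (1 + w)*(1/(2*w)) = (1 + w)/(2*w))
Q = -164 (Q = -149 - 1*15 = -149 - 15 = -164)
I(S(0, (2 - 5)*(-2)))*Q = ((1 + (4 - 4*0))/(2*(4 - 4*0)))*(-164) = ((1 + (4 + 0))/(2*(4 + 0)))*(-164) = ((½)*(1 + 4)/4)*(-164) = ((½)*(¼)*5)*(-164) = (5/8)*(-164) = -205/2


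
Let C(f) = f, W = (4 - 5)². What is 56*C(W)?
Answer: 56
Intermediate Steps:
W = 1 (W = (-1)² = 1)
56*C(W) = 56*1 = 56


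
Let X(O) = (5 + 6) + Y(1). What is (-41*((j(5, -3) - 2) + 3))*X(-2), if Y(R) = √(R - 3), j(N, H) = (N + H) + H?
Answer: 0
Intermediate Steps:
j(N, H) = N + 2*H (j(N, H) = (H + N) + H = N + 2*H)
Y(R) = √(-3 + R)
X(O) = 11 + I*√2 (X(O) = (5 + 6) + √(-3 + 1) = 11 + √(-2) = 11 + I*√2)
(-41*((j(5, -3) - 2) + 3))*X(-2) = (-41*(((5 + 2*(-3)) - 2) + 3))*(11 + I*√2) = (-41*(((5 - 6) - 2) + 3))*(11 + I*√2) = (-41*((-1 - 2) + 3))*(11 + I*√2) = (-41*(-3 + 3))*(11 + I*√2) = (-41*0)*(11 + I*√2) = 0*(11 + I*√2) = 0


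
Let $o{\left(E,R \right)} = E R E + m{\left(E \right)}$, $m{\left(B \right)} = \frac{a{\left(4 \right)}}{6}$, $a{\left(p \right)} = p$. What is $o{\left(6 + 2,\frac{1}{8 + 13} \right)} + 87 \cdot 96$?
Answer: $\frac{58490}{7} \approx 8355.7$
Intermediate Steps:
$m{\left(B \right)} = \frac{2}{3}$ ($m{\left(B \right)} = \frac{4}{6} = 4 \cdot \frac{1}{6} = \frac{2}{3}$)
$o{\left(E,R \right)} = \frac{2}{3} + R E^{2}$ ($o{\left(E,R \right)} = E R E + \frac{2}{3} = R E^{2} + \frac{2}{3} = \frac{2}{3} + R E^{2}$)
$o{\left(6 + 2,\frac{1}{8 + 13} \right)} + 87 \cdot 96 = \left(\frac{2}{3} + \frac{\left(6 + 2\right)^{2}}{8 + 13}\right) + 87 \cdot 96 = \left(\frac{2}{3} + \frac{8^{2}}{21}\right) + 8352 = \left(\frac{2}{3} + \frac{1}{21} \cdot 64\right) + 8352 = \left(\frac{2}{3} + \frac{64}{21}\right) + 8352 = \frac{26}{7} + 8352 = \frac{58490}{7}$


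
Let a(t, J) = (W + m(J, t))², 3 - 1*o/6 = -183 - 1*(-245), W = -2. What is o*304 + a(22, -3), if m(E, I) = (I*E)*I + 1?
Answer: 2003593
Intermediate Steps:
m(E, I) = 1 + E*I² (m(E, I) = (E*I)*I + 1 = E*I² + 1 = 1 + E*I²)
o = -354 (o = 18 - 6*(-183 - 1*(-245)) = 18 - 6*(-183 + 245) = 18 - 6*62 = 18 - 372 = -354)
a(t, J) = (-1 + J*t²)² (a(t, J) = (-2 + (1 + J*t²))² = (-1 + J*t²)²)
o*304 + a(22, -3) = -354*304 + (-1 - 3*22²)² = -107616 + (-1 - 3*484)² = -107616 + (-1 - 1452)² = -107616 + (-1453)² = -107616 + 2111209 = 2003593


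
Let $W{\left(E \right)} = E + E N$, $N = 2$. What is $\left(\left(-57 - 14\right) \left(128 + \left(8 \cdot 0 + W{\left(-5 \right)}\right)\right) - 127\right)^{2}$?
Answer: $66422500$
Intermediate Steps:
$W{\left(E \right)} = 3 E$ ($W{\left(E \right)} = E + E 2 = E + 2 E = 3 E$)
$\left(\left(-57 - 14\right) \left(128 + \left(8 \cdot 0 + W{\left(-5 \right)}\right)\right) - 127\right)^{2} = \left(\left(-57 - 14\right) \left(128 + \left(8 \cdot 0 + 3 \left(-5\right)\right)\right) - 127\right)^{2} = \left(- 71 \left(128 + \left(0 - 15\right)\right) - 127\right)^{2} = \left(- 71 \left(128 - 15\right) - 127\right)^{2} = \left(\left(-71\right) 113 - 127\right)^{2} = \left(-8023 - 127\right)^{2} = \left(-8150\right)^{2} = 66422500$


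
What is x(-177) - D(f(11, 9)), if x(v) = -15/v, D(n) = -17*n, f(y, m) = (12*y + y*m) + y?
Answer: 242731/59 ≈ 4114.1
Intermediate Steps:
f(y, m) = 13*y + m*y (f(y, m) = (12*y + m*y) + y = 13*y + m*y)
x(-177) - D(f(11, 9)) = -15/(-177) - (-17)*11*(13 + 9) = -15*(-1/177) - (-17)*11*22 = 5/59 - (-17)*242 = 5/59 - 1*(-4114) = 5/59 + 4114 = 242731/59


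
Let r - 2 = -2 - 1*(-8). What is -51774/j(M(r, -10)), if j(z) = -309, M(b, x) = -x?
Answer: 17258/103 ≈ 167.55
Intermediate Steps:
r = 8 (r = 2 + (-2 - 1*(-8)) = 2 + (-2 + 8) = 2 + 6 = 8)
-51774/j(M(r, -10)) = -51774/(-309) = -51774*(-1/309) = 17258/103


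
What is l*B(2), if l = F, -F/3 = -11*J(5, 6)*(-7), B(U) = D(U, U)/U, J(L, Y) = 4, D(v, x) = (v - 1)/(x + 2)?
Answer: -231/2 ≈ -115.50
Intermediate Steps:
D(v, x) = (-1 + v)/(2 + x)
B(U) = (-1 + U)/(U*(2 + U)) (B(U) = ((-1 + U)/(2 + U))/U = (-1 + U)/(U*(2 + U)))
F = -924 (F = -3*(-11*4)*(-7) = -(-132)*(-7) = -3*308 = -924)
l = -924
l*B(2) = -924*(-1 + 2)/(2*(2 + 2)) = -462/4 = -924*⅛ = -231/2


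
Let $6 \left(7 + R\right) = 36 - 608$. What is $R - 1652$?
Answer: $- \frac{5263}{3} \approx -1754.3$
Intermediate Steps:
$R = - \frac{307}{3}$ ($R = -7 + \frac{36 - 608}{6} = -7 + \frac{1}{6} \left(-572\right) = -7 - \frac{286}{3} = - \frac{307}{3} \approx -102.33$)
$R - 1652 = - \frac{307}{3} - 1652 = - \frac{5263}{3}$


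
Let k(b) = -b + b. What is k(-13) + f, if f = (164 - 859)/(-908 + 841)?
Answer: 695/67 ≈ 10.373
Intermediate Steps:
k(b) = 0
f = 695/67 (f = -695/(-67) = -695*(-1/67) = 695/67 ≈ 10.373)
k(-13) + f = 0 + 695/67 = 695/67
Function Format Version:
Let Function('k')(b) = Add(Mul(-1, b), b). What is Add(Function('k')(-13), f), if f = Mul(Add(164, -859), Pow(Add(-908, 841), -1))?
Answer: Rational(695, 67) ≈ 10.373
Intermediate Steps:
Function('k')(b) = 0
f = Rational(695, 67) (f = Mul(-695, Pow(-67, -1)) = Mul(-695, Rational(-1, 67)) = Rational(695, 67) ≈ 10.373)
Add(Function('k')(-13), f) = Add(0, Rational(695, 67)) = Rational(695, 67)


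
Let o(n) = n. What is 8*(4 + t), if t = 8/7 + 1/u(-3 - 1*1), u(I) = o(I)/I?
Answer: 344/7 ≈ 49.143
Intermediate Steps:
u(I) = 1 (u(I) = I/I = 1)
t = 15/7 (t = 8/7 + 1/1 = 8*(⅐) + 1*1 = 8/7 + 1 = 15/7 ≈ 2.1429)
8*(4 + t) = 8*(4 + 15/7) = 8*(43/7) = 344/7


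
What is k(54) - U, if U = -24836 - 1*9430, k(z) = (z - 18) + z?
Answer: 34356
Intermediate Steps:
k(z) = -18 + 2*z (k(z) = (-18 + z) + z = -18 + 2*z)
U = -34266 (U = -24836 - 9430 = -34266)
k(54) - U = (-18 + 2*54) - 1*(-34266) = (-18 + 108) + 34266 = 90 + 34266 = 34356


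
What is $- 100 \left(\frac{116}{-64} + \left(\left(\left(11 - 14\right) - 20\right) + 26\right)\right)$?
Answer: $- \frac{475}{4} \approx -118.75$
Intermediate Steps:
$- 100 \left(\frac{116}{-64} + \left(\left(\left(11 - 14\right) - 20\right) + 26\right)\right) = - 100 \left(116 \left(- \frac{1}{64}\right) + \left(\left(-3 - 20\right) + 26\right)\right) = - 100 \left(- \frac{29}{16} + \left(-23 + 26\right)\right) = - 100 \left(- \frac{29}{16} + 3\right) = \left(-100\right) \frac{19}{16} = - \frac{475}{4}$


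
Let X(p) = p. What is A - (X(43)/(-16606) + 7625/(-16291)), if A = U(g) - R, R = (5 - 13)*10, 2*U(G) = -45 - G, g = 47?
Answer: 9325285027/270528346 ≈ 34.471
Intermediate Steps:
U(G) = -45/2 - G/2 (U(G) = (-45 - G)/2 = -45/2 - G/2)
R = -80 (R = -8*10 = -80)
A = 34 (A = (-45/2 - 1/2*47) - 1*(-80) = (-45/2 - 47/2) + 80 = -46 + 80 = 34)
A - (X(43)/(-16606) + 7625/(-16291)) = 34 - (43/(-16606) + 7625/(-16291)) = 34 - (43*(-1/16606) + 7625*(-1/16291)) = 34 - (-43/16606 - 7625/16291) = 34 - 1*(-127321263/270528346) = 34 + 127321263/270528346 = 9325285027/270528346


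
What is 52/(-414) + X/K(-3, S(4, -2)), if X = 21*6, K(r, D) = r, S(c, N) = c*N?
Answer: -8720/207 ≈ -42.126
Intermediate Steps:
S(c, N) = N*c
X = 126
52/(-414) + X/K(-3, S(4, -2)) = 52/(-414) + 126/(-3) = 52*(-1/414) + 126*(-1/3) = -26/207 - 42 = -8720/207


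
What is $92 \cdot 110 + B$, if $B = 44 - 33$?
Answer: $10131$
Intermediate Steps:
$B = 11$
$92 \cdot 110 + B = 92 \cdot 110 + 11 = 10120 + 11 = 10131$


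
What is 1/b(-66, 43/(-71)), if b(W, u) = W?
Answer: -1/66 ≈ -0.015152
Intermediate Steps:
1/b(-66, 43/(-71)) = 1/(-66) = -1/66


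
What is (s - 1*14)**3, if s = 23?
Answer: 729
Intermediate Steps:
(s - 1*14)**3 = (23 - 1*14)**3 = (23 - 14)**3 = 9**3 = 729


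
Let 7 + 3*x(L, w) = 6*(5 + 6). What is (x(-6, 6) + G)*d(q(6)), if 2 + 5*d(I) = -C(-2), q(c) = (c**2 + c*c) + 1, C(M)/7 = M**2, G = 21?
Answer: -244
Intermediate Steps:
x(L, w) = 59/3 (x(L, w) = -7/3 + (6*(5 + 6))/3 = -7/3 + (6*11)/3 = -7/3 + (1/3)*66 = -7/3 + 22 = 59/3)
C(M) = 7*M**2
q(c) = 1 + 2*c**2 (q(c) = (c**2 + c**2) + 1 = 2*c**2 + 1 = 1 + 2*c**2)
d(I) = -6 (d(I) = -2/5 + (-7*(-2)**2)/5 = -2/5 + (-7*4)/5 = -2/5 + (-1*28)/5 = -2/5 + (1/5)*(-28) = -2/5 - 28/5 = -6)
(x(-6, 6) + G)*d(q(6)) = (59/3 + 21)*(-6) = (122/3)*(-6) = -244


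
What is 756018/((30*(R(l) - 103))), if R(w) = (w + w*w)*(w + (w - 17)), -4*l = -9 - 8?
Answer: -4032096/46825 ≈ -86.110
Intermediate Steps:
l = 17/4 (l = -(-9 - 8)/4 = -1/4*(-17) = 17/4 ≈ 4.2500)
R(w) = (-17 + 2*w)*(w + w**2) (R(w) = (w + w**2)*(w + (-17 + w)) = (w + w**2)*(-17 + 2*w) = (-17 + 2*w)*(w + w**2))
756018/((30*(R(l) - 103))) = 756018/((30*(17*(-17 - 15*17/4 + 2*(17/4)**2)/4 - 103))) = 756018/((30*(17*(-17 - 255/4 + 2*(289/16))/4 - 103))) = 756018/((30*(17*(-17 - 255/4 + 289/8)/4 - 103))) = 756018/((30*((17/4)*(-357/8) - 103))) = 756018/((30*(-6069/32 - 103))) = 756018/((30*(-9365/32))) = 756018/(-140475/16) = 756018*(-16/140475) = -4032096/46825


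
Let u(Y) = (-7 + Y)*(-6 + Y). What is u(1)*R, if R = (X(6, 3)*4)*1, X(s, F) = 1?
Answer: 120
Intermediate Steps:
R = 4 (R = (1*4)*1 = 4*1 = 4)
u(1)*R = (42 + 1² - 13*1)*4 = (42 + 1 - 13)*4 = 30*4 = 120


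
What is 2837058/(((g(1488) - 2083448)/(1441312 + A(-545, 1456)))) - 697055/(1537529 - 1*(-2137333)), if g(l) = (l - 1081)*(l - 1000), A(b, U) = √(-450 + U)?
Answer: -469588347339132391/216453046662 - 1418529*√1006/942416 ≈ -2.1695e+6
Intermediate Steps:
g(l) = (-1081 + l)*(-1000 + l)
2837058/(((g(1488) - 2083448)/(1441312 + A(-545, 1456)))) - 697055/(1537529 - 1*(-2137333)) = 2837058/((((1081000 + 1488² - 2081*1488) - 2083448)/(1441312 + √(-450 + 1456)))) - 697055/(1537529 - 1*(-2137333)) = 2837058/((((1081000 + 2214144 - 3096528) - 2083448)/(1441312 + √1006))) - 697055/(1537529 + 2137333) = 2837058/(((198616 - 2083448)/(1441312 + √1006))) - 697055/3674862 = 2837058/((-1884832/(1441312 + √1006))) - 697055*1/3674862 = 2837058*(-45041/58901 - √1006/1884832) - 697055/3674862 = (-127783929378/58901 - 1418529*√1006/942416) - 697055/3674862 = -469588347339132391/216453046662 - 1418529*√1006/942416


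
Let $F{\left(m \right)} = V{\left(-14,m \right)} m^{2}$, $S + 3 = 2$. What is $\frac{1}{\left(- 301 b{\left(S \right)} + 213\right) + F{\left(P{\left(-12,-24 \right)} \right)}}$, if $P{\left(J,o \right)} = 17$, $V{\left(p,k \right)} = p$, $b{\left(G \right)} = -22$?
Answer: $\frac{1}{2789} \approx 0.00035855$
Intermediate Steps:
$S = -1$ ($S = -3 + 2 = -1$)
$F{\left(m \right)} = - 14 m^{2}$
$\frac{1}{\left(- 301 b{\left(S \right)} + 213\right) + F{\left(P{\left(-12,-24 \right)} \right)}} = \frac{1}{\left(\left(-301\right) \left(-22\right) + 213\right) - 14 \cdot 17^{2}} = \frac{1}{\left(6622 + 213\right) - 4046} = \frac{1}{6835 - 4046} = \frac{1}{2789}$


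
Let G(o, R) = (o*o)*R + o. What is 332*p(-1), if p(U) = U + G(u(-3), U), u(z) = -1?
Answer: -996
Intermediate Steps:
G(o, R) = o + R*o² (G(o, R) = o²*R + o = R*o² + o = o + R*o²)
p(U) = -1 + 2*U (p(U) = U - (1 + U*(-1)) = U - (1 - U) = U + (-1 + U) = -1 + 2*U)
332*p(-1) = 332*(-1 + 2*(-1)) = 332*(-1 - 2) = 332*(-3) = -996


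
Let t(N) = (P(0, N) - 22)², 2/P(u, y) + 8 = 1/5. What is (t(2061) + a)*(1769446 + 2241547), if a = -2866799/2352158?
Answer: 7090681106933629009/3577632318 ≈ 1.9819e+9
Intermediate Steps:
a = -2866799/2352158 (a = -2866799*1/2352158 = -2866799/2352158 ≈ -1.2188)
P(u, y) = -10/39 (P(u, y) = 2/(-8 + 1/5) = 2/(-8 + ⅕) = 2/(-39/5) = 2*(-5/39) = -10/39)
t(N) = 753424/1521 (t(N) = (-10/39 - 22)² = (-868/39)² = 753424/1521)
(t(2061) + a)*(1769446 + 2241547) = (753424/1521 - 2866799/2352158)*(1769446 + 2241547) = (1767811887713/3577632318)*4010993 = 7090681106933629009/3577632318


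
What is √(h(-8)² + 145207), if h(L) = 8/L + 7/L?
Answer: √9293473/8 ≈ 381.06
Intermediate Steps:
h(L) = 15/L
√(h(-8)² + 145207) = √((15/(-8))² + 145207) = √((15*(-⅛))² + 145207) = √((-15/8)² + 145207) = √(225/64 + 145207) = √(9293473/64) = √9293473/8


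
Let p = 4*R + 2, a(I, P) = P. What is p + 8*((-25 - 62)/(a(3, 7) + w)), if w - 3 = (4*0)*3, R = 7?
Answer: -198/5 ≈ -39.600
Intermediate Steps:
p = 30 (p = 4*7 + 2 = 28 + 2 = 30)
w = 3 (w = 3 + (4*0)*3 = 3 + 0*3 = 3 + 0 = 3)
p + 8*((-25 - 62)/(a(3, 7) + w)) = 30 + 8*((-25 - 62)/(7 + 3)) = 30 + 8*(-87/10) = 30 - 348/5 = -198/5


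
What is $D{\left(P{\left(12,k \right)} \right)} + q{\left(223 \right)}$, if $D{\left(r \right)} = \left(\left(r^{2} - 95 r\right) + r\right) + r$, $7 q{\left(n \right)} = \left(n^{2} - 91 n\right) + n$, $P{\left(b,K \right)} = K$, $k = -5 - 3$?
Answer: $5045$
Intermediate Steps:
$k = -8$ ($k = -5 - 3 = -8$)
$q{\left(n \right)} = - \frac{90 n}{7} + \frac{n^{2}}{7}$ ($q{\left(n \right)} = \frac{\left(n^{2} - 91 n\right) + n}{7} = \frac{n^{2} - 90 n}{7} = - \frac{90 n}{7} + \frac{n^{2}}{7}$)
$D{\left(r \right)} = r^{2} - 93 r$ ($D{\left(r \right)} = \left(r^{2} - 94 r\right) + r = r^{2} - 93 r$)
$D{\left(P{\left(12,k \right)} \right)} + q{\left(223 \right)} = - 8 \left(-93 - 8\right) + \frac{1}{7} \cdot 223 \left(-90 + 223\right) = \left(-8\right) \left(-101\right) + \frac{1}{7} \cdot 223 \cdot 133 = 808 + 4237 = 5045$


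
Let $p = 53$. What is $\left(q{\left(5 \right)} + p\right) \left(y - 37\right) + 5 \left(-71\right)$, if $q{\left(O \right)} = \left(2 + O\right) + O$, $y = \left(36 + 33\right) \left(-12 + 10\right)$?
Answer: $-11730$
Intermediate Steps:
$y = -138$ ($y = 69 \left(-2\right) = -138$)
$q{\left(O \right)} = 2 + 2 O$
$\left(q{\left(5 \right)} + p\right) \left(y - 37\right) + 5 \left(-71\right) = \left(\left(2 + 2 \cdot 5\right) + 53\right) \left(-138 - 37\right) + 5 \left(-71\right) = \left(\left(2 + 10\right) + 53\right) \left(-175\right) - 355 = \left(12 + 53\right) \left(-175\right) - 355 = 65 \left(-175\right) - 355 = -11375 - 355 = -11730$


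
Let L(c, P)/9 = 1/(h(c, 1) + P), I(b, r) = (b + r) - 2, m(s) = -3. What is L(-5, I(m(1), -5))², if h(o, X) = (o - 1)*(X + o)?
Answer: 81/196 ≈ 0.41327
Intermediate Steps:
h(o, X) = (-1 + o)*(X + o)
I(b, r) = -2 + b + r
L(c, P) = 9/(-1 + P + c²) (L(c, P) = 9/((c² - 1*1 - c + 1*c) + P) = 9/((c² - 1 - c + c) + P) = 9/((-1 + c²) + P) = 9/(-1 + P + c²))
L(-5, I(m(1), -5))² = (9/(-1 + (-2 - 3 - 5) + (-5)²))² = (9/(-1 - 10 + 25))² = (9/14)² = 81/196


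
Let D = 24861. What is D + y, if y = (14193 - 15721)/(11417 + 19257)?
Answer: 381292393/15337 ≈ 24861.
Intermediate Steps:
y = -764/15337 (y = -1528/30674 = -1528*1/30674 = -764/15337 ≈ -0.049814)
D + y = 24861 - 764/15337 = 381292393/15337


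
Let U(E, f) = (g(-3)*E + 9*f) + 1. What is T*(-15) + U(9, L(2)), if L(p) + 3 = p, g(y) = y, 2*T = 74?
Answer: -590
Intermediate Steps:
T = 37 (T = (½)*74 = 37)
L(p) = -3 + p
U(E, f) = 1 - 3*E + 9*f (U(E, f) = (-3*E + 9*f) + 1 = 1 - 3*E + 9*f)
T*(-15) + U(9, L(2)) = 37*(-15) + (1 - 3*9 + 9*(-3 + 2)) = -555 + (1 - 27 + 9*(-1)) = -555 + (1 - 27 - 9) = -555 - 35 = -590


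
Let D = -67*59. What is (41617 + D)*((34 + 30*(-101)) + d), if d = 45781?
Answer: 1611454240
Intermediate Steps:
D = -3953
(41617 + D)*((34 + 30*(-101)) + d) = (41617 - 3953)*((34 + 30*(-101)) + 45781) = 37664*((34 - 3030) + 45781) = 37664*(-2996 + 45781) = 37664*42785 = 1611454240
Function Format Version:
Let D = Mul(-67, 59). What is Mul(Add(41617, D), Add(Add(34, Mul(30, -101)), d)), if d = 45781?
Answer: 1611454240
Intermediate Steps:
D = -3953
Mul(Add(41617, D), Add(Add(34, Mul(30, -101)), d)) = Mul(Add(41617, -3953), Add(Add(34, Mul(30, -101)), 45781)) = Mul(37664, Add(Add(34, -3030), 45781)) = Mul(37664, Add(-2996, 45781)) = Mul(37664, 42785) = 1611454240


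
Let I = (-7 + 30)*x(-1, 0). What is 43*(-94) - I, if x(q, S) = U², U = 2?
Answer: -4134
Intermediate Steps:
x(q, S) = 4 (x(q, S) = 2² = 4)
I = 92 (I = (-7 + 30)*4 = 23*4 = 92)
43*(-94) - I = 43*(-94) - 1*92 = -4042 - 92 = -4134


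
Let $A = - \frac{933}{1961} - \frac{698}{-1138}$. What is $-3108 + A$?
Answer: $- \frac{3467780860}{1115809} \approx -3107.9$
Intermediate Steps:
$A = \frac{153512}{1115809}$ ($A = \left(-933\right) \frac{1}{1961} - - \frac{349}{569} = - \frac{933}{1961} + \frac{349}{569} = \frac{153512}{1115809} \approx 0.13758$)
$-3108 + A = -3108 + \frac{153512}{1115809} = - \frac{3467780860}{1115809}$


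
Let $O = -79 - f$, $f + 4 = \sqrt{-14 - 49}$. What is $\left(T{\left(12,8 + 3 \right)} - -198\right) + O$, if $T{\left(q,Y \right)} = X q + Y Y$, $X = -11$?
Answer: $112 - 3 i \sqrt{7} \approx 112.0 - 7.9373 i$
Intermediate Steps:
$f = -4 + 3 i \sqrt{7}$ ($f = -4 + \sqrt{-14 - 49} = -4 + \sqrt{-63} = -4 + 3 i \sqrt{7} \approx -4.0 + 7.9373 i$)
$O = -75 - 3 i \sqrt{7}$ ($O = -79 - \left(-4 + 3 i \sqrt{7}\right) = -79 + \left(4 - 3 i \sqrt{7}\right) = -75 - 3 i \sqrt{7} \approx -75.0 - 7.9373 i$)
$T{\left(q,Y \right)} = Y^{2} - 11 q$ ($T{\left(q,Y \right)} = - 11 q + Y Y = - 11 q + Y^{2} = Y^{2} - 11 q$)
$\left(T{\left(12,8 + 3 \right)} - -198\right) + O = \left(\left(\left(8 + 3\right)^{2} - 132\right) - -198\right) - \left(75 + 3 i \sqrt{7}\right) = \left(\left(11^{2} - 132\right) + 198\right) - \left(75 + 3 i \sqrt{7}\right) = \left(\left(121 - 132\right) + 198\right) - \left(75 + 3 i \sqrt{7}\right) = \left(-11 + 198\right) - \left(75 + 3 i \sqrt{7}\right) = 187 - \left(75 + 3 i \sqrt{7}\right) = 112 - 3 i \sqrt{7}$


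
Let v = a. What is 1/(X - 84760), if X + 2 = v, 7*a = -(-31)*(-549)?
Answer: -7/610353 ≈ -1.1469e-5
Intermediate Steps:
a = -17019/7 (a = (-(-31)*(-549))/7 = (-1*17019)/7 = (1/7)*(-17019) = -17019/7 ≈ -2431.3)
v = -17019/7 ≈ -2431.3
X = -17033/7 (X = -2 - 17019/7 = -17033/7 ≈ -2433.3)
1/(X - 84760) = 1/(-17033/7 - 84760) = 1/(-610353/7) = -7/610353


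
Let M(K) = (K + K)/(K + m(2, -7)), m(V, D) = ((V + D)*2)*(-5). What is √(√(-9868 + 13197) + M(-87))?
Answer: √(6438 + 1369*√3329)/37 ≈ 7.8994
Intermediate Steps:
m(V, D) = -10*D - 10*V (m(V, D) = ((D + V)*2)*(-5) = (2*D + 2*V)*(-5) = -10*D - 10*V)
M(K) = 2*K/(50 + K) (M(K) = (K + K)/(K + (-10*(-7) - 10*2)) = (2*K)/(K + (70 - 20)) = (2*K)/(K + 50) = (2*K)/(50 + K) = 2*K/(50 + K))
√(√(-9868 + 13197) + M(-87)) = √(√(-9868 + 13197) + 2*(-87)/(50 - 87)) = √(√3329 + 2*(-87)/(-37)) = √(√3329 + 2*(-87)*(-1/37)) = √(√3329 + 174/37) = √(174/37 + √3329)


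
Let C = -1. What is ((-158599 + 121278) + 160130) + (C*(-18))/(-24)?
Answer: 491233/4 ≈ 1.2281e+5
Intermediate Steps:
((-158599 + 121278) + 160130) + (C*(-18))/(-24) = ((-158599 + 121278) + 160130) - 1*(-18)/(-24) = (-37321 + 160130) + 18*(-1/24) = 122809 - ¾ = 491233/4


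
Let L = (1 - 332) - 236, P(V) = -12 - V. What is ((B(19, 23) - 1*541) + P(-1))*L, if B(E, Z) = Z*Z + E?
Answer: 2268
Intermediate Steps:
B(E, Z) = E + Z² (B(E, Z) = Z² + E = E + Z²)
L = -567 (L = -331 - 236 = -567)
((B(19, 23) - 1*541) + P(-1))*L = (((19 + 23²) - 1*541) + (-12 - 1*(-1)))*(-567) = (((19 + 529) - 541) + (-12 + 1))*(-567) = ((548 - 541) - 11)*(-567) = (7 - 11)*(-567) = -4*(-567) = 2268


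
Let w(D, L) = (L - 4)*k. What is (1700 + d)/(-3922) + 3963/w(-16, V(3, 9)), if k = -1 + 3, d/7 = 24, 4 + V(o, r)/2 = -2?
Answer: -7801331/62752 ≈ -124.32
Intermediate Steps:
V(o, r) = -12 (V(o, r) = -8 + 2*(-2) = -8 - 4 = -12)
d = 168 (d = 7*24 = 168)
k = 2
w(D, L) = -8 + 2*L (w(D, L) = (L - 4)*2 = (-4 + L)*2 = -8 + 2*L)
(1700 + d)/(-3922) + 3963/w(-16, V(3, 9)) = (1700 + 168)/(-3922) + 3963/(-8 + 2*(-12)) = 1868*(-1/3922) + 3963/(-8 - 24) = -934/1961 + 3963/(-32) = -934/1961 + 3963*(-1/32) = -934/1961 - 3963/32 = -7801331/62752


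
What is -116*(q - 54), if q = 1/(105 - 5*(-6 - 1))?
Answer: 219211/35 ≈ 6263.2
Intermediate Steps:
q = 1/140 (q = 1/(105 - 5*(-7)) = 1/(105 + 35) = 1/140 ≈ 0.0071429)
-116*(q - 54) = -116*(1/140 - 54) = -116*(-7559/140) = 219211/35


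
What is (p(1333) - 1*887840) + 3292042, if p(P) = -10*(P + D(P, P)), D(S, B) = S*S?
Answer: -15378018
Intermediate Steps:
D(S, B) = S**2
p(P) = -10*P - 10*P**2 (p(P) = -10*(P + P**2) = -10*P - 10*P**2)
(p(1333) - 1*887840) + 3292042 = (10*1333*(-1 - 1*1333) - 1*887840) + 3292042 = (10*1333*(-1 - 1333) - 887840) + 3292042 = (10*1333*(-1334) - 887840) + 3292042 = (-17782220 - 887840) + 3292042 = -18670060 + 3292042 = -15378018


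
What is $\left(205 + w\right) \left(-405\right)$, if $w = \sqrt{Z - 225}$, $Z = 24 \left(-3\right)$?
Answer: $-83025 - 1215 i \sqrt{33} \approx -83025.0 - 6979.6 i$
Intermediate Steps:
$Z = -72$
$w = 3 i \sqrt{33}$ ($w = \sqrt{-72 - 225} = \sqrt{-297} = 3 i \sqrt{33} \approx 17.234 i$)
$\left(205 + w\right) \left(-405\right) = \left(205 + 3 i \sqrt{33}\right) \left(-405\right) = -83025 - 1215 i \sqrt{33}$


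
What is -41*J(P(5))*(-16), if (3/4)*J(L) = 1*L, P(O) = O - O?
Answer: 0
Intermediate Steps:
P(O) = 0
J(L) = 4*L/3 (J(L) = 4*(1*L)/3 = 4*L/3)
-41*J(P(5))*(-16) = -164*0/3*(-16) = -41*0*(-16) = 0*(-16) = 0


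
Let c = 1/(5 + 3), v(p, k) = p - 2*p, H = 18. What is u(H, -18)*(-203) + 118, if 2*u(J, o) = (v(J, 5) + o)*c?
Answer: 2299/4 ≈ 574.75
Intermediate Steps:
v(p, k) = -p
c = ⅛ (c = 1/8 = ⅛ ≈ 0.12500)
u(J, o) = -J/16 + o/16 (u(J, o) = ((-J + o)*(⅛))/2 = ((o - J)*(⅛))/2 = (-J/8 + o/8)/2 = -J/16 + o/16)
u(H, -18)*(-203) + 118 = (-1/16*18 + (1/16)*(-18))*(-203) + 118 = (-9/8 - 9/8)*(-203) + 118 = -9/4*(-203) + 118 = 1827/4 + 118 = 2299/4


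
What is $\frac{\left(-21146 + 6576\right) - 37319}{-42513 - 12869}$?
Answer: $\frac{51889}{55382} \approx 0.93693$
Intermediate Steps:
$\frac{\left(-21146 + 6576\right) - 37319}{-42513 - 12869} = \frac{-14570 - 37319}{-55382} = \left(-51889\right) \left(- \frac{1}{55382}\right) = \frac{51889}{55382}$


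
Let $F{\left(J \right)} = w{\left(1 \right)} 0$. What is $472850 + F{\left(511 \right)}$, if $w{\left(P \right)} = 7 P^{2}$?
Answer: $472850$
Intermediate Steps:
$F{\left(J \right)} = 0$ ($F{\left(J \right)} = 7 \cdot 1^{2} \cdot 0 = 7 \cdot 1 \cdot 0 = 7 \cdot 0 = 0$)
$472850 + F{\left(511 \right)} = 472850 + 0 = 472850$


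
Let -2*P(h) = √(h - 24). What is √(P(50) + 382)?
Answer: √(1528 - 2*√26)/2 ≈ 19.479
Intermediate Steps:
P(h) = -√(-24 + h)/2 (P(h) = -√(h - 24)/2 = -√(-24 + h)/2)
√(P(50) + 382) = √(-√(-24 + 50)/2 + 382) = √(-√26/2 + 382) = √(382 - √26/2)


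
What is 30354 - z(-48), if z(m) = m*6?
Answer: 30642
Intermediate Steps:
z(m) = 6*m
30354 - z(-48) = 30354 - 6*(-48) = 30354 - 1*(-288) = 30354 + 288 = 30642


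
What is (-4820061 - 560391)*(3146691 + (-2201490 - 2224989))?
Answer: 6885837904176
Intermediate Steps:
(-4820061 - 560391)*(3146691 + (-2201490 - 2224989)) = -5380452*(3146691 - 4426479) = -5380452*(-1279788) = 6885837904176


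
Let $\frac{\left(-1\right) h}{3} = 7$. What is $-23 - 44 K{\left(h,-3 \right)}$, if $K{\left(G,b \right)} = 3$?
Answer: $-155$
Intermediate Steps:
$h = -21$ ($h = \left(-3\right) 7 = -21$)
$-23 - 44 K{\left(h,-3 \right)} = -23 - 132 = -155$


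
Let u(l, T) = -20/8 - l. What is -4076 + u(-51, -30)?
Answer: -8055/2 ≈ -4027.5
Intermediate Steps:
u(l, T) = -5/2 - l (u(l, T) = -20*⅛ - l = -5/2 - l)
-4076 + u(-51, -30) = -4076 + (-5/2 - 1*(-51)) = -4076 + (-5/2 + 51) = -4076 + 97/2 = -8055/2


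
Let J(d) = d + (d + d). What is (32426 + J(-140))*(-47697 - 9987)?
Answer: -1846234104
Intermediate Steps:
J(d) = 3*d (J(d) = d + 2*d = 3*d)
(32426 + J(-140))*(-47697 - 9987) = (32426 + 3*(-140))*(-47697 - 9987) = (32426 - 420)*(-57684) = 32006*(-57684) = -1846234104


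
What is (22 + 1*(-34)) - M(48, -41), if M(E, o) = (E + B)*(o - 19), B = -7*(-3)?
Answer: 4128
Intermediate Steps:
B = 21
M(E, o) = (-19 + o)*(21 + E) (M(E, o) = (E + 21)*(o - 19) = (21 + E)*(-19 + o) = (-19 + o)*(21 + E))
(22 + 1*(-34)) - M(48, -41) = (22 + 1*(-34)) - (-399 - 19*48 + 21*(-41) + 48*(-41)) = (22 - 34) - (-399 - 912 - 861 - 1968) = -12 - 1*(-4140) = -12 + 4140 = 4128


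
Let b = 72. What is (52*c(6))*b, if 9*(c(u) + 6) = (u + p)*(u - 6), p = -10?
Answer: -22464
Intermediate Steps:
c(u) = -6 + (-10 + u)*(-6 + u)/9 (c(u) = -6 + ((u - 10)*(u - 6))/9 = -6 + ((-10 + u)*(-6 + u))/9 = -6 + (-10 + u)*(-6 + u)/9)
(52*c(6))*b = (52*(⅔ - 16/9*6 + (⅑)*6²))*72 = (52*(⅔ - 32/3 + (⅑)*36))*72 = (52*(⅔ - 32/3 + 4))*72 = (52*(-6))*72 = -312*72 = -22464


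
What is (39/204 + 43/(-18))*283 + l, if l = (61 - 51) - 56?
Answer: -408787/612 ≈ -667.95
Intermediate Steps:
l = -46 (l = 10 - 56 = -46)
(39/204 + 43/(-18))*283 + l = (39/204 + 43/(-18))*283 - 46 = (39*(1/204) + 43*(-1/18))*283 - 46 = (13/68 - 43/18)*283 - 46 = -1345/612*283 - 46 = -380635/612 - 46 = -408787/612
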